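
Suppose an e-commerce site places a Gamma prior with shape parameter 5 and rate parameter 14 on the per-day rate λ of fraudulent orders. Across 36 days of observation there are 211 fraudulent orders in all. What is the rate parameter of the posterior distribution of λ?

Total count 211 over total exposure 36 days.
By Gamma–Poisson conjugacy, the posterior is Gamma(α + Σx, β + Σt) = Gamma(5 + 211, 14 + 36) = Gamma(216, 50).

50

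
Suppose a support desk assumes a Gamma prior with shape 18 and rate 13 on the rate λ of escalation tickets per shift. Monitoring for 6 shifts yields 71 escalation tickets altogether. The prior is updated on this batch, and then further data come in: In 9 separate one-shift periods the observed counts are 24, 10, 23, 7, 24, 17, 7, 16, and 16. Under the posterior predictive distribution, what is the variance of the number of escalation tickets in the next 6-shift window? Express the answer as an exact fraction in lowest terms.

Total count 71 over total exposure 6 shifts.
After the first batch: Gamma(18 + 71, 13 + 6) = Gamma(89, 19).
Total count: 24 + 10 + 23 + 7 + 24 + 17 + 7 + 16 + 16 = 144.
Total exposure: 9 shifts.
After the second batch: Gamma(89 + 144, 19 + 9) = Gamma(233, 28).
The posterior predictive for a window of length T is Negative Binomial with variance T·α'·(β'+T)/β'² = 6·233·34/784 = 11883/196.

11883/196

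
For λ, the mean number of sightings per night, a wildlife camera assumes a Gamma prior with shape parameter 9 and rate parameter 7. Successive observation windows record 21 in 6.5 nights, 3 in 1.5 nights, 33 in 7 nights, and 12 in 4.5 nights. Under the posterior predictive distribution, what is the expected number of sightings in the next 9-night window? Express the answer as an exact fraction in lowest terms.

1404/53

Total count: 21 + 3 + 33 + 12 = 69.
Total exposure: 6.5 + 1.5 + 7 + 4.5 = 19.5 nights.
Conjugate update: add total count to the shape and total exposure to the rate, giving Gamma(78, 53/2).
Predictive mean over a 9-night window = T·E[λ|data] = 9·78/(53/2) = 1404/53.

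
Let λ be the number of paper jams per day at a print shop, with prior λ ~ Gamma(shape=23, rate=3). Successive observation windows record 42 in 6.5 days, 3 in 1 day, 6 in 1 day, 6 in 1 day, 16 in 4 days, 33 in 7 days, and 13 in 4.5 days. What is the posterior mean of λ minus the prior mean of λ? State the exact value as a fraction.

Total count: 42 + 3 + 6 + 6 + 16 + 33 + 13 = 119.
Total exposure: 6.5 + 1 + 1 + 1 + 4 + 7 + 4.5 = 25 days.
Posterior: α' = 23 + 119 = 142, β' = 3 + 25 = 28.
Posterior mean = 142/28 = 71/14; prior mean = 23/3 = 23/3. Difference = 71/14 − 23/3 = -109/42.

-109/42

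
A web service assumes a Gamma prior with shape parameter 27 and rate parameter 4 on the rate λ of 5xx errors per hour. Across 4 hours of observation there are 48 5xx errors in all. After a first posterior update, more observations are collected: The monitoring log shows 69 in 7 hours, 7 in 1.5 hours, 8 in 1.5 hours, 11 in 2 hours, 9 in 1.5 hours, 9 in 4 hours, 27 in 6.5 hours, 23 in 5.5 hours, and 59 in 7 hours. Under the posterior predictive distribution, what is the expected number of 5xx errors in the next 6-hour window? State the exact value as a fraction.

3564/89

Total count 48 over total exposure 4 hours.
After the first batch: Gamma(27 + 48, 4 + 4) = Gamma(75, 8).
Total count: 69 + 7 + 8 + 11 + 9 + 9 + 27 + 23 + 59 = 222.
Total exposure: 7 + 1.5 + 1.5 + 2 + 1.5 + 4 + 6.5 + 5.5 + 7 = 36.5 hours.
After the second batch: Gamma(75 + 222, 8 + 36.5) = Gamma(297, 89/2).
Predictive mean over a 6-hour window = T·E[λ|data] = 6·297/(89/2) = 3564/89.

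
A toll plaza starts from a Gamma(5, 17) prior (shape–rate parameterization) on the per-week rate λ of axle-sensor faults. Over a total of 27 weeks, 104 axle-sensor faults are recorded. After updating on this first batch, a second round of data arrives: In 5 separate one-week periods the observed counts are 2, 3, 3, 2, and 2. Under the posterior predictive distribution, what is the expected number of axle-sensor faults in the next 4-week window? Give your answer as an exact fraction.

484/49

Total count 104 over total exposure 27 weeks.
After the first batch: Gamma(5 + 104, 17 + 27) = Gamma(109, 44).
Total count: 2 + 3 + 3 + 2 + 2 = 12.
Total exposure: 5 weeks.
After the second batch: Gamma(109 + 12, 44 + 5) = Gamma(121, 49).
Predictive mean over a 4-week window = T·E[λ|data] = 4·121/49 = 484/49.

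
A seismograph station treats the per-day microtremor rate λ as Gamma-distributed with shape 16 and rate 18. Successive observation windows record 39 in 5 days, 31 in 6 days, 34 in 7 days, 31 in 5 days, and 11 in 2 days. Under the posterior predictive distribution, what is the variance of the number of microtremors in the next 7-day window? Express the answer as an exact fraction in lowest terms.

56700/1849

Total count: 39 + 31 + 34 + 31 + 11 = 146.
Total exposure: 5 + 6 + 7 + 5 + 2 = 25 days.
The Gamma prior is conjugate for the Poisson rate, so λ | data ~ Gamma(16+146, 18+25) = Gamma(162, 43).
The posterior predictive for a window of length T is Negative Binomial with variance T·α'·(β'+T)/β'² = 7·162·50/1849 = 56700/1849.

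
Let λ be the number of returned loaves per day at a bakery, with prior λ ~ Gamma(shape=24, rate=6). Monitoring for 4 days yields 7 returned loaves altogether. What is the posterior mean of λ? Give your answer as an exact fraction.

31/10

Total count 7 over total exposure 4 days.
The Gamma prior is conjugate for the Poisson rate, so λ | data ~ Gamma(24+7, 6+4) = Gamma(31, 10).
Posterior mean = α'/β' = 31/10.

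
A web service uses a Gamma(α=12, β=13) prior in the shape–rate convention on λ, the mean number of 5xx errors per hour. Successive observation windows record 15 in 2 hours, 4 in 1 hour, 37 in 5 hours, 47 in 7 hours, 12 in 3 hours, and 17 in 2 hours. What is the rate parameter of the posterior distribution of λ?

33

Total count: 15 + 4 + 37 + 47 + 12 + 17 = 132.
Total exposure: 2 + 1 + 5 + 7 + 3 + 2 = 20 hours.
By Gamma–Poisson conjugacy, the posterior is Gamma(α + Σx, β + Σt) = Gamma(12 + 132, 13 + 20) = Gamma(144, 33).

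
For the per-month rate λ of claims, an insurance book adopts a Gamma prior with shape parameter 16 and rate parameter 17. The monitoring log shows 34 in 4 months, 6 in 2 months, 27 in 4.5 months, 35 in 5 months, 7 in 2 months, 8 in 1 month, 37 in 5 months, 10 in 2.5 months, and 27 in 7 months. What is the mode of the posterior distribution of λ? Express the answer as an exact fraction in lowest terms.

103/25

Total count: 34 + 6 + 27 + 35 + 7 + 8 + 37 + 10 + 27 = 191.
Total exposure: 4 + 2 + 4.5 + 5 + 2 + 1 + 5 + 2.5 + 7 = 33 months.
Conjugate update: add total count to the shape and total exposure to the rate, giving Gamma(207, 50).
Posterior mode = (α'−1)/β' = 206/50 = 103/25.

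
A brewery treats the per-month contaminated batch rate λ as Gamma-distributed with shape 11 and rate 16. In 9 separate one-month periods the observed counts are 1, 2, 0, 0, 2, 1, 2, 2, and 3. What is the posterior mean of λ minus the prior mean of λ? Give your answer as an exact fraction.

Total count: 1 + 2 + 0 + 0 + 2 + 1 + 2 + 2 + 3 = 13.
Total exposure: 9 months.
Conjugate update: add total count to the shape and total exposure to the rate, giving Gamma(24, 25).
Posterior mean = 24/25 = 24/25; prior mean = 11/16 = 11/16. Difference = 24/25 − 11/16 = 109/400.

109/400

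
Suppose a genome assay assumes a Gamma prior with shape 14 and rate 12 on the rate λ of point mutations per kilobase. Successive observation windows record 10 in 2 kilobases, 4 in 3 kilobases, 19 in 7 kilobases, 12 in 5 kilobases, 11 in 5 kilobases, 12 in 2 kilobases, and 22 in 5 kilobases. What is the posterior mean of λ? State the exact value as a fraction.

Total count: 10 + 4 + 19 + 12 + 11 + 12 + 22 = 90.
Total exposure: 2 + 3 + 7 + 5 + 5 + 2 + 5 = 29 kilobases.
Gamma(α, β) with Poisson data over total exposure Σt gives posterior Gamma(α+Σx, β+Σt) = Gamma(104, 41).
Posterior mean = α'/β' = 104/41.

104/41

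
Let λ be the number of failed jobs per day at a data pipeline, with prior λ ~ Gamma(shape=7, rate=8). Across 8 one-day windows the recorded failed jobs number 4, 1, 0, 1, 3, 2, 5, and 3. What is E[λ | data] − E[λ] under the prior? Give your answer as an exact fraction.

Total count: 4 + 1 + 0 + 1 + 3 + 2 + 5 + 3 = 19.
Total exposure: 8 days.
Gamma(α, β) with Poisson data over total exposure Σt gives posterior Gamma(α+Σx, β+Σt) = Gamma(26, 16).
Posterior mean = 26/16 = 13/8; prior mean = 7/8 = 7/8. Difference = 13/8 − 7/8 = 3/4.

3/4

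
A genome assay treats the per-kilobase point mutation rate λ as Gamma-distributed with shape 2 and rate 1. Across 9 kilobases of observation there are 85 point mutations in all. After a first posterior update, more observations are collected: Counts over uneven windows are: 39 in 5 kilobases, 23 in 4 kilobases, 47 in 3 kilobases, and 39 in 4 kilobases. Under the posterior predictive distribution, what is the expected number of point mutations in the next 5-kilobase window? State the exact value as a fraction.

1175/26

Total count 85 over total exposure 9 kilobases.
After the first batch: Gamma(2 + 85, 1 + 9) = Gamma(87, 10).
Total count: 39 + 23 + 47 + 39 = 148.
Total exposure: 5 + 4 + 3 + 4 = 16 kilobases.
After the second batch: Gamma(87 + 148, 10 + 16) = Gamma(235, 26).
Predictive mean over a 5-kilobase window = T·E[λ|data] = 5·235/26 = 1175/26.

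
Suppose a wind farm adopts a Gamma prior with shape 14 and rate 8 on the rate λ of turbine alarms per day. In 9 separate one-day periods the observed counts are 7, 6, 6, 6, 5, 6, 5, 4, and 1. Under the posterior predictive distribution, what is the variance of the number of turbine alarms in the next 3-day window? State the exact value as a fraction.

Total count: 7 + 6 + 6 + 6 + 5 + 6 + 5 + 4 + 1 = 46.
Total exposure: 9 days.
The Gamma prior is conjugate for the Poisson rate, so λ | data ~ Gamma(14+46, 8+9) = Gamma(60, 17).
The posterior predictive for a window of length T is Negative Binomial with variance T·α'·(β'+T)/β'² = 3·60·20/289 = 3600/289.

3600/289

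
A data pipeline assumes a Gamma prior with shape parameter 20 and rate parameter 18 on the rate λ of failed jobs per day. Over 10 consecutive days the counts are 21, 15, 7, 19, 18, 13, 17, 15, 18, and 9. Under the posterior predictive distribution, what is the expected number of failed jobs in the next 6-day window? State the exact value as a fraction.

258/7

Total count: 21 + 15 + 7 + 19 + 18 + 13 + 17 + 15 + 18 + 9 = 152.
Total exposure: 10 days.
The Gamma prior is conjugate for the Poisson rate, so λ | data ~ Gamma(20+152, 18+10) = Gamma(172, 28).
Predictive mean over a 6-day window = T·E[λ|data] = 6·172/28 = 258/7.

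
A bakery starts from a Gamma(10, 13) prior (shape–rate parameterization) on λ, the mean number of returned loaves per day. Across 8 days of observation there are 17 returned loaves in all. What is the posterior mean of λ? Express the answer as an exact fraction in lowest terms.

Total count 17 over total exposure 8 days.
Conjugate update: add total count to the shape and total exposure to the rate, giving Gamma(27, 21).
Posterior mean = α'/β' = 27/21 = 9/7.

9/7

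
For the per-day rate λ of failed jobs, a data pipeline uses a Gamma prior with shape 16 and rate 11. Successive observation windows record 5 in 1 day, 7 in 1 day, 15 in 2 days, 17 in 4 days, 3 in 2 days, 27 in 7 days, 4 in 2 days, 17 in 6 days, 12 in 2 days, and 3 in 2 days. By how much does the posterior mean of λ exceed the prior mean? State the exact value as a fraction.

373/220

Total count: 5 + 7 + 15 + 17 + 3 + 27 + 4 + 17 + 12 + 3 = 110.
Total exposure: 1 + 1 + 2 + 4 + 2 + 7 + 2 + 6 + 2 + 2 = 29 days.
By Gamma–Poisson conjugacy, the posterior is Gamma(α + Σx, β + Σt) = Gamma(16 + 110, 11 + 29) = Gamma(126, 40).
Posterior mean = 126/40 = 63/20; prior mean = 16/11 = 16/11. Difference = 63/20 − 16/11 = 373/220.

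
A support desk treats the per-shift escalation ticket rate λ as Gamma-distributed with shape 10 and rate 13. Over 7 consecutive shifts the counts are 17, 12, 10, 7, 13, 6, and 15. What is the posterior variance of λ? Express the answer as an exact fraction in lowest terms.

Total count: 17 + 12 + 10 + 7 + 13 + 6 + 15 = 80.
Total exposure: 7 shifts.
Conjugate update: add total count to the shape and total exposure to the rate, giving Gamma(90, 20).
Posterior variance = α'/β'² = 90/400 = 9/40.

9/40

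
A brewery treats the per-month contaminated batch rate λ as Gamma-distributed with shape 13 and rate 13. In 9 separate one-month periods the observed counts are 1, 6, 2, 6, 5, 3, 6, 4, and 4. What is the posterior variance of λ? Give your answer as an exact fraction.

Total count: 1 + 6 + 2 + 6 + 5 + 3 + 6 + 4 + 4 = 37.
Total exposure: 9 months.
By Gamma–Poisson conjugacy, the posterior is Gamma(α + Σx, β + Σt) = Gamma(13 + 37, 13 + 9) = Gamma(50, 22).
Posterior variance = α'/β'² = 50/484 = 25/242.

25/242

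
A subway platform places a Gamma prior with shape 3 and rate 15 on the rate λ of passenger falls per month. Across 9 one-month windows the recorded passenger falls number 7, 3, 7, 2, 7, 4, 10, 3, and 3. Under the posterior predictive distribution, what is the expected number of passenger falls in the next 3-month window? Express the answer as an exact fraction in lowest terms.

49/8

Total count: 7 + 3 + 7 + 2 + 7 + 4 + 10 + 3 + 3 = 46.
Total exposure: 9 months.
Conjugate update: add total count to the shape and total exposure to the rate, giving Gamma(49, 24).
Predictive mean over a 3-month window = T·E[λ|data] = 3·49/24 = 49/8.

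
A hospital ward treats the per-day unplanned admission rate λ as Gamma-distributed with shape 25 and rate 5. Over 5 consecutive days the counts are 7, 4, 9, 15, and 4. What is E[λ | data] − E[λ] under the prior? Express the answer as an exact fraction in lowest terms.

7/5

Total count: 7 + 4 + 9 + 15 + 4 = 39.
Total exposure: 5 days.
Conjugate update: add total count to the shape and total exposure to the rate, giving Gamma(64, 10).
Posterior mean = 64/10 = 32/5; prior mean = 25/5 = 5. Difference = 32/5 − 5 = 7/5.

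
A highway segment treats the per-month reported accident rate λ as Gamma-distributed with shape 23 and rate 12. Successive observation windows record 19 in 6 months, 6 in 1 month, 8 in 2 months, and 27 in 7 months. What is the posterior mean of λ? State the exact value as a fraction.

Total count: 19 + 6 + 8 + 27 = 60.
Total exposure: 6 + 1 + 2 + 7 = 16 months.
The Gamma prior is conjugate for the Poisson rate, so λ | data ~ Gamma(23+60, 12+16) = Gamma(83, 28).
Posterior mean = α'/β' = 83/28.

83/28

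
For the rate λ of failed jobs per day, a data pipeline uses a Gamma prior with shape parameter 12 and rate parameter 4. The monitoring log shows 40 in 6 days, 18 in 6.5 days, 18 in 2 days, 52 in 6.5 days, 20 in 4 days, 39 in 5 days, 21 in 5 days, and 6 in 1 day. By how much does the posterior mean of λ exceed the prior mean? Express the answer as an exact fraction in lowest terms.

53/20

Total count: 40 + 18 + 18 + 52 + 20 + 39 + 21 + 6 = 214.
Total exposure: 6 + 6.5 + 2 + 6.5 + 4 + 5 + 5 + 1 = 36 days.
By Gamma–Poisson conjugacy, the posterior is Gamma(α + Σx, β + Σt) = Gamma(12 + 214, 4 + 36) = Gamma(226, 40).
Posterior mean = 226/40 = 113/20; prior mean = 12/4 = 3. Difference = 113/20 − 3 = 53/20.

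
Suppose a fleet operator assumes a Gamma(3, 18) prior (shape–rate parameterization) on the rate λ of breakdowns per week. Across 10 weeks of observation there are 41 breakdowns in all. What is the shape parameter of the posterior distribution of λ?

Total count 41 over total exposure 10 weeks.
Conjugate update: add total count to the shape and total exposure to the rate, giving Gamma(44, 28).

44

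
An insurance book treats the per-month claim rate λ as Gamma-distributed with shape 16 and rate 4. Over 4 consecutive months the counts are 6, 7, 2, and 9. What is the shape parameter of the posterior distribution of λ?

Total count: 6 + 7 + 2 + 9 = 24.
Total exposure: 4 months.
Posterior: α' = 16 + 24 = 40, β' = 4 + 4 = 8.

40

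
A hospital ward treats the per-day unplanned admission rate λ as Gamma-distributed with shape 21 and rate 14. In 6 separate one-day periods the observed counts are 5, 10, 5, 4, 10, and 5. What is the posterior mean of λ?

Total count: 5 + 10 + 5 + 4 + 10 + 5 = 39.
Total exposure: 6 days.
By Gamma–Poisson conjugacy, the posterior is Gamma(α + Σx, β + Σt) = Gamma(21 + 39, 14 + 6) = Gamma(60, 20).
Posterior mean = α'/β' = 60/20 = 3.

3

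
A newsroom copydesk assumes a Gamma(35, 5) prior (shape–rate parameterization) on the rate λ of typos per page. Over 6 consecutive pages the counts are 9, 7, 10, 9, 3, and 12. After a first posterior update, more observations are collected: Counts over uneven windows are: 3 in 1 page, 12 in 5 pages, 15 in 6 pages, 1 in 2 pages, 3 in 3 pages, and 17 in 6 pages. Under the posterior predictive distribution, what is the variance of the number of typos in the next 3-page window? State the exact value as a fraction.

Total count: 9 + 7 + 10 + 9 + 3 + 12 = 50.
Total exposure: 6 pages.
After the first batch: Gamma(35 + 50, 5 + 6) = Gamma(85, 11).
Total count: 3 + 12 + 15 + 1 + 3 + 17 = 51.
Total exposure: 1 + 5 + 6 + 2 + 3 + 6 = 23 pages.
After the second batch: Gamma(85 + 51, 11 + 23) = Gamma(136, 34).
The posterior predictive for a window of length T is Negative Binomial with variance T·α'·(β'+T)/β'² = 3·136·37/1156 = 222/17.

222/17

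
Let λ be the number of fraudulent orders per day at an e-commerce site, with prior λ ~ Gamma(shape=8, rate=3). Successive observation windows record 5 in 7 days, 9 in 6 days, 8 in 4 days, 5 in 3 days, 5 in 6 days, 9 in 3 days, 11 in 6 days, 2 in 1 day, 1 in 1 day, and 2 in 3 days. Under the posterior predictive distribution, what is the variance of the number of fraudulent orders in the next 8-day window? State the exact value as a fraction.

Total count: 5 + 9 + 8 + 5 + 5 + 9 + 11 + 2 + 1 + 2 = 57.
Total exposure: 7 + 6 + 4 + 3 + 6 + 3 + 6 + 1 + 1 + 3 = 40 days.
Posterior: α' = 8 + 57 = 65, β' = 3 + 40 = 43.
The posterior predictive for a window of length T is Negative Binomial with variance T·α'·(β'+T)/β'² = 8·65·51/1849 = 26520/1849.

26520/1849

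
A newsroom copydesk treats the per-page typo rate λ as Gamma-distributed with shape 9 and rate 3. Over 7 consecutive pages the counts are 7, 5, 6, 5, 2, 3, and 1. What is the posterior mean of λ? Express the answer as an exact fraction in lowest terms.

19/5

Total count: 7 + 5 + 6 + 5 + 2 + 3 + 1 = 29.
Total exposure: 7 pages.
Gamma(α, β) with Poisson data over total exposure Σt gives posterior Gamma(α+Σx, β+Σt) = Gamma(38, 10).
Posterior mean = α'/β' = 38/10 = 19/5.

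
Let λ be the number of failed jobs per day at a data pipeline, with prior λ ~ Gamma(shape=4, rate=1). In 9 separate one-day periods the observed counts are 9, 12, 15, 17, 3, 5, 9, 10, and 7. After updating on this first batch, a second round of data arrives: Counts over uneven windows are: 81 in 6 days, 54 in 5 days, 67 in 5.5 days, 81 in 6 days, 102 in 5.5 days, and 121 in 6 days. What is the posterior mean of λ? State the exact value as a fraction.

Total count: 9 + 12 + 15 + 17 + 3 + 5 + 9 + 10 + 7 = 87.
Total exposure: 9 days.
After the first batch: Gamma(4 + 87, 1 + 9) = Gamma(91, 10).
Total count: 81 + 54 + 67 + 81 + 102 + 121 = 506.
Total exposure: 6 + 5 + 5.5 + 6 + 5.5 + 6 = 34 days.
After the second batch: Gamma(91 + 506, 10 + 34) = Gamma(597, 44).
Posterior mean = α'/β' = 597/44.

597/44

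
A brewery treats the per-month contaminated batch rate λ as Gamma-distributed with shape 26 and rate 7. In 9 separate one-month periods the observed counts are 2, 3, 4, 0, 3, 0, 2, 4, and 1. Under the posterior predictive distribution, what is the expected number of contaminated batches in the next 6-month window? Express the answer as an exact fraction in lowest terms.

Total count: 2 + 3 + 4 + 0 + 3 + 0 + 2 + 4 + 1 = 19.
Total exposure: 9 months.
Conjugate update: add total count to the shape and total exposure to the rate, giving Gamma(45, 16).
Predictive mean over a 6-month window = T·E[λ|data] = 6·45/16 = 135/8.

135/8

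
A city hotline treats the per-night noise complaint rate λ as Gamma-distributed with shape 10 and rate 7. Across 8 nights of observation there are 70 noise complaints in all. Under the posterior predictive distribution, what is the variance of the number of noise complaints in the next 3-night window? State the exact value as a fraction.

96/5

Total count 70 over total exposure 8 nights.
Posterior: α' = 10 + 70 = 80, β' = 7 + 8 = 15.
The posterior predictive for a window of length T is Negative Binomial with variance T·α'·(β'+T)/β'² = 3·80·18/225 = 96/5.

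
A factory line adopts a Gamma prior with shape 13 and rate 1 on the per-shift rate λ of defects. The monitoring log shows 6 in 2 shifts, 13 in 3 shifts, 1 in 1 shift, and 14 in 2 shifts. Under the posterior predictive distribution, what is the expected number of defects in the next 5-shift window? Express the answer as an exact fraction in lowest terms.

235/9

Total count: 6 + 13 + 1 + 14 = 34.
Total exposure: 2 + 3 + 1 + 2 = 8 shifts.
Posterior: α' = 13 + 34 = 47, β' = 1 + 8 = 9.
Predictive mean over a 5-shift window = T·E[λ|data] = 5·47/9 = 235/9.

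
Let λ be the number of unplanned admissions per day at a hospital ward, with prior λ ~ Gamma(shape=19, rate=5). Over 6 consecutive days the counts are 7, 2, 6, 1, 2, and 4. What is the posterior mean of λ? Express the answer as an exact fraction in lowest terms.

41/11

Total count: 7 + 2 + 6 + 1 + 2 + 4 = 22.
Total exposure: 6 days.
The Gamma prior is conjugate for the Poisson rate, so λ | data ~ Gamma(19+22, 5+6) = Gamma(41, 11).
Posterior mean = α'/β' = 41/11.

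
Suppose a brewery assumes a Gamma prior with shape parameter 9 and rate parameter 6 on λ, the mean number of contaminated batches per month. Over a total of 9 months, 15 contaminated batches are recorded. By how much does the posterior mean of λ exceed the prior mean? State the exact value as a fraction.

1/10

Total count 15 over total exposure 9 months.
Gamma(α, β) with Poisson data over total exposure Σt gives posterior Gamma(α+Σx, β+Σt) = Gamma(24, 15).
Posterior mean = 24/15 = 8/5; prior mean = 9/6 = 3/2. Difference = 8/5 − 3/2 = 1/10.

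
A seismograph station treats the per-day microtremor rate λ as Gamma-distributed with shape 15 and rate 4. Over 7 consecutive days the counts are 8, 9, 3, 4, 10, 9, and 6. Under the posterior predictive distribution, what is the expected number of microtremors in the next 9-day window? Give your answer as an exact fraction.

576/11

Total count: 8 + 9 + 3 + 4 + 10 + 9 + 6 = 49.
Total exposure: 7 days.
By Gamma–Poisson conjugacy, the posterior is Gamma(α + Σx, β + Σt) = Gamma(15 + 49, 4 + 7) = Gamma(64, 11).
Predictive mean over a 9-day window = T·E[λ|data] = 9·64/11 = 576/11.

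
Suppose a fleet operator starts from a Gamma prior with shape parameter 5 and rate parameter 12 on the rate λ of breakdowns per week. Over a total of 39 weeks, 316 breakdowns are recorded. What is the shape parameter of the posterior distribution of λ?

Total count 316 over total exposure 39 weeks.
The Gamma prior is conjugate for the Poisson rate, so λ | data ~ Gamma(5+316, 12+39) = Gamma(321, 51).

321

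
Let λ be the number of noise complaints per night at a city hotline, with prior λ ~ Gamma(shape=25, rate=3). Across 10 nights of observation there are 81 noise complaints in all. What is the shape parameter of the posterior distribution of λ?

Total count 81 over total exposure 10 nights.
Posterior: α' = 25 + 81 = 106, β' = 3 + 10 = 13.

106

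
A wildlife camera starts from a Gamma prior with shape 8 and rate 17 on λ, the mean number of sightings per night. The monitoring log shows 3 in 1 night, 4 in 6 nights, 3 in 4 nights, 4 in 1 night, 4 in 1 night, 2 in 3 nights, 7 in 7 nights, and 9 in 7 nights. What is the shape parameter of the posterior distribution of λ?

44

Total count: 3 + 4 + 3 + 4 + 4 + 2 + 7 + 9 = 36.
Total exposure: 1 + 6 + 4 + 1 + 1 + 3 + 7 + 7 = 30 nights.
Conjugate update: add total count to the shape and total exposure to the rate, giving Gamma(44, 47).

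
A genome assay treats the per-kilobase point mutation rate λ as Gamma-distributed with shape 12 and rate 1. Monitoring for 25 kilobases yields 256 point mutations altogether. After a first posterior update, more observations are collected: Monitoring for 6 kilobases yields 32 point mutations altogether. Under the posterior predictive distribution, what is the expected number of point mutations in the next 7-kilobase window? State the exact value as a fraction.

525/8

Total count 256 over total exposure 25 kilobases.
After the first batch: Gamma(12 + 256, 1 + 25) = Gamma(268, 26).
Total count 32 over total exposure 6 kilobases.
After the second batch: Gamma(268 + 32, 26 + 6) = Gamma(300, 32).
Predictive mean over a 7-kilobase window = T·E[λ|data] = 7·300/32 = 525/8.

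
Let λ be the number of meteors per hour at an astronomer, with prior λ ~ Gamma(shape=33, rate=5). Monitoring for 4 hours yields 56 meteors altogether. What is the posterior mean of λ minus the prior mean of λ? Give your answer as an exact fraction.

148/45

Total count 56 over total exposure 4 hours.
Gamma(α, β) with Poisson data over total exposure Σt gives posterior Gamma(α+Σx, β+Σt) = Gamma(89, 9).
Posterior mean = 89/9 = 89/9; prior mean = 33/5 = 33/5. Difference = 89/9 − 33/5 = 148/45.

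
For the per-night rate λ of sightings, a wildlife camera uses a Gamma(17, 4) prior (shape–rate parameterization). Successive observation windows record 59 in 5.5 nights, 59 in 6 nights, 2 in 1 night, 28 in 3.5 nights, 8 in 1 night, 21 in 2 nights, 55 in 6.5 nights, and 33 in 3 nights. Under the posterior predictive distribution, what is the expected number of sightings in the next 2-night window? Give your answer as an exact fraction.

Total count: 59 + 59 + 2 + 28 + 8 + 21 + 55 + 33 = 265.
Total exposure: 5.5 + 6 + 1 + 3.5 + 1 + 2 + 6.5 + 3 = 28.5 nights.
Posterior: α' = 17 + 265 = 282, β' = 4 + 28.5 = 65/2.
Predictive mean over a 2-night window = T·E[λ|data] = 2·282/(65/2) = 1128/65.

1128/65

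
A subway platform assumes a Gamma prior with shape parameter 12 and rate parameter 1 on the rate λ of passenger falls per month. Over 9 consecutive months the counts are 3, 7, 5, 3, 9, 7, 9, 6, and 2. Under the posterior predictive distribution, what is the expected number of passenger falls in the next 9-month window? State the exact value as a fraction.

567/10

Total count: 3 + 7 + 5 + 3 + 9 + 7 + 9 + 6 + 2 = 51.
Total exposure: 9 months.
Posterior: α' = 12 + 51 = 63, β' = 1 + 9 = 10.
Predictive mean over a 9-month window = T·E[λ|data] = 9·63/10 = 567/10.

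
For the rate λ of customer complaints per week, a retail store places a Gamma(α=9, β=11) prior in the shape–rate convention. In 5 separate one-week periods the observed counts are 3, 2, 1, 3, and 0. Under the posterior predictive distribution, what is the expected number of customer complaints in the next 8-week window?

9

Total count: 3 + 2 + 1 + 3 + 0 = 9.
Total exposure: 5 weeks.
Gamma(α, β) with Poisson data over total exposure Σt gives posterior Gamma(α+Σx, β+Σt) = Gamma(18, 16).
Predictive mean over an 8-week window = T·E[λ|data] = 8·18/16 = 9.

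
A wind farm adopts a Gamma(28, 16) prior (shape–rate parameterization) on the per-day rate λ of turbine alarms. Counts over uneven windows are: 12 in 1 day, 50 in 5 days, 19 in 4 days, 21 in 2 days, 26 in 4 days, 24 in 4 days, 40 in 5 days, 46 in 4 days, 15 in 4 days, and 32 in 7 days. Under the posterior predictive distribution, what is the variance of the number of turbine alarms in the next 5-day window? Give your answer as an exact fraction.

95465/3136

Total count: 12 + 50 + 19 + 21 + 26 + 24 + 40 + 46 + 15 + 32 = 285.
Total exposure: 1 + 5 + 4 + 2 + 4 + 4 + 5 + 4 + 4 + 7 = 40 days.
The Gamma prior is conjugate for the Poisson rate, so λ | data ~ Gamma(28+285, 16+40) = Gamma(313, 56).
The posterior predictive for a window of length T is Negative Binomial with variance T·α'·(β'+T)/β'² = 5·313·61/3136 = 95465/3136.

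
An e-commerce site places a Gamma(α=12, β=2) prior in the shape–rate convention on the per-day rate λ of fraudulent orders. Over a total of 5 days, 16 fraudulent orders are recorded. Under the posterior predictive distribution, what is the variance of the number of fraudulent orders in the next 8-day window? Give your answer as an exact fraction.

480/7

Total count 16 over total exposure 5 days.
Conjugate update: add total count to the shape and total exposure to the rate, giving Gamma(28, 7).
The posterior predictive for a window of length T is Negative Binomial with variance T·α'·(β'+T)/β'² = 8·28·15/49 = 480/7.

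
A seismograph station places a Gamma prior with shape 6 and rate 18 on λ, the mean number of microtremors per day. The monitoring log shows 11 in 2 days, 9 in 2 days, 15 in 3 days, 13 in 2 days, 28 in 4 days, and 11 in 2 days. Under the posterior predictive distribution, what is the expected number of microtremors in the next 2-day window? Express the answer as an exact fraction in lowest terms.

62/11

Total count: 11 + 9 + 15 + 13 + 28 + 11 = 87.
Total exposure: 2 + 2 + 3 + 2 + 4 + 2 = 15 days.
Conjugate update: add total count to the shape and total exposure to the rate, giving Gamma(93, 33).
Predictive mean over a 2-day window = T·E[λ|data] = 2·93/33 = 62/11.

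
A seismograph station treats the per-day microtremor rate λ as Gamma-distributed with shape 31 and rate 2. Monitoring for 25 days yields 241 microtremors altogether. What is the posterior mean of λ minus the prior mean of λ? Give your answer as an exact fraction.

Total count 241 over total exposure 25 days.
Gamma(α, β) with Poisson data over total exposure Σt gives posterior Gamma(α+Σx, β+Σt) = Gamma(272, 27).
Posterior mean = 272/27 = 272/27; prior mean = 31/2 = 31/2. Difference = 272/27 − 31/2 = -293/54.

-293/54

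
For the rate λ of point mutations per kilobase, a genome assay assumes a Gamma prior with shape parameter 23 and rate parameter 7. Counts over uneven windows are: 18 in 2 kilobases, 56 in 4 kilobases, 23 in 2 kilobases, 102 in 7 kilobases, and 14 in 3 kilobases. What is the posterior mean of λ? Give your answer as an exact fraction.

Total count: 18 + 56 + 23 + 102 + 14 = 213.
Total exposure: 2 + 4 + 2 + 7 + 3 = 18 kilobases.
By Gamma–Poisson conjugacy, the posterior is Gamma(α + Σx, β + Σt) = Gamma(23 + 213, 7 + 18) = Gamma(236, 25).
Posterior mean = α'/β' = 236/25.

236/25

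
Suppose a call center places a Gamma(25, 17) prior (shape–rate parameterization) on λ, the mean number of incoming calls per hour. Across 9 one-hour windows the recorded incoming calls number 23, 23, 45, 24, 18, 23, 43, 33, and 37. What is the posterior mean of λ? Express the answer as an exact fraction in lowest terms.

Total count: 23 + 23 + 45 + 24 + 18 + 23 + 43 + 33 + 37 = 269.
Total exposure: 9 hours.
The Gamma prior is conjugate for the Poisson rate, so λ | data ~ Gamma(25+269, 17+9) = Gamma(294, 26).
Posterior mean = α'/β' = 294/26 = 147/13.

147/13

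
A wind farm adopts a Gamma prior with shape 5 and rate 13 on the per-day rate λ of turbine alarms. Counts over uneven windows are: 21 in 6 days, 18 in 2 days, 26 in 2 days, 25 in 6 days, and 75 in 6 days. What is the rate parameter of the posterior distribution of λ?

Total count: 21 + 18 + 26 + 25 + 75 = 165.
Total exposure: 6 + 2 + 2 + 6 + 6 = 22 days.
Conjugate update: add total count to the shape and total exposure to the rate, giving Gamma(170, 35).

35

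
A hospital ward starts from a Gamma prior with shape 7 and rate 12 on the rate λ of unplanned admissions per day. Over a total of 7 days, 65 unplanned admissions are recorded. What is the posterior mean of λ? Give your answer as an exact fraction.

72/19

Total count 65 over total exposure 7 days.
By Gamma–Poisson conjugacy, the posterior is Gamma(α + Σx, β + Σt) = Gamma(7 + 65, 12 + 7) = Gamma(72, 19).
Posterior mean = α'/β' = 72/19.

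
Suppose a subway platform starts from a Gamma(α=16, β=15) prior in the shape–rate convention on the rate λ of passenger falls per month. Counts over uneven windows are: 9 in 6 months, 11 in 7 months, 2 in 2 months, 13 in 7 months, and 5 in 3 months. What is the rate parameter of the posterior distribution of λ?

40

Total count: 9 + 11 + 2 + 13 + 5 = 40.
Total exposure: 6 + 7 + 2 + 7 + 3 = 25 months.
Gamma(α, β) with Poisson data over total exposure Σt gives posterior Gamma(α+Σx, β+Σt) = Gamma(56, 40).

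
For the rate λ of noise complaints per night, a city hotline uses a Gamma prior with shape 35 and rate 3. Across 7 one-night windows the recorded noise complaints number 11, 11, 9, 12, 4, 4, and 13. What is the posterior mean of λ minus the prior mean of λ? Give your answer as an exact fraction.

Total count: 11 + 11 + 9 + 12 + 4 + 4 + 13 = 64.
Total exposure: 7 nights.
Gamma(α, β) with Poisson data over total exposure Σt gives posterior Gamma(α+Σx, β+Σt) = Gamma(99, 10).
Posterior mean = 99/10 = 99/10; prior mean = 35/3 = 35/3. Difference = 99/10 − 35/3 = -53/30.

-53/30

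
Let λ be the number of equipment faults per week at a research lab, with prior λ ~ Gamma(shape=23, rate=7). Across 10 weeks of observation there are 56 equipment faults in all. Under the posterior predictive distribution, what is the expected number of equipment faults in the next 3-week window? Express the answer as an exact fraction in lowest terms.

Total count 56 over total exposure 10 weeks.
Posterior: α' = 23 + 56 = 79, β' = 7 + 10 = 17.
Predictive mean over a 3-week window = T·E[λ|data] = 3·79/17 = 237/17.

237/17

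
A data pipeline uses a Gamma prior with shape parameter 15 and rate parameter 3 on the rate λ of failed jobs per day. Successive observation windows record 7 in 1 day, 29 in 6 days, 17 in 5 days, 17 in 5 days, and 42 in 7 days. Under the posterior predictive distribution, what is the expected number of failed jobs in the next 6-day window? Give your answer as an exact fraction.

254/9

Total count: 7 + 29 + 17 + 17 + 42 = 112.
Total exposure: 1 + 6 + 5 + 5 + 7 = 24 days.
Posterior: α' = 15 + 112 = 127, β' = 3 + 24 = 27.
Predictive mean over a 6-day window = T·E[λ|data] = 6·127/27 = 254/9.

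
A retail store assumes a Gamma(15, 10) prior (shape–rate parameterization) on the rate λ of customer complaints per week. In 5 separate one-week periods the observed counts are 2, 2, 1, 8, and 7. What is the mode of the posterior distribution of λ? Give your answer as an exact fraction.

34/15

Total count: 2 + 2 + 1 + 8 + 7 = 20.
Total exposure: 5 weeks.
Gamma(α, β) with Poisson data over total exposure Σt gives posterior Gamma(α+Σx, β+Σt) = Gamma(35, 15).
Posterior mode = (α'−1)/β' = 34/15.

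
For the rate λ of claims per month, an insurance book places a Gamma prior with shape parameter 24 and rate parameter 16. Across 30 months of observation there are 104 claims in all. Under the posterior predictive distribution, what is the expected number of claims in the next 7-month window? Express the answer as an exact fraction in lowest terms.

448/23

Total count 104 over total exposure 30 months.
The Gamma prior is conjugate for the Poisson rate, so λ | data ~ Gamma(24+104, 16+30) = Gamma(128, 46).
Predictive mean over a 7-month window = T·E[λ|data] = 7·128/46 = 448/23.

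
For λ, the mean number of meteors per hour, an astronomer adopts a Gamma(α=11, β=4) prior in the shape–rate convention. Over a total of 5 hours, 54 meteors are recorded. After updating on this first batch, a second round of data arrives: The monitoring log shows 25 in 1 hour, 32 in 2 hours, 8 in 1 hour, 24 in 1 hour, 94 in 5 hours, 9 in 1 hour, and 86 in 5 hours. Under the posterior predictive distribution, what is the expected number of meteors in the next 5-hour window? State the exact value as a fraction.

343/5

Total count 54 over total exposure 5 hours.
After the first batch: Gamma(11 + 54, 4 + 5) = Gamma(65, 9).
Total count: 25 + 32 + 8 + 24 + 94 + 9 + 86 = 278.
Total exposure: 1 + 2 + 1 + 1 + 5 + 1 + 5 = 16 hours.
After the second batch: Gamma(65 + 278, 9 + 16) = Gamma(343, 25).
Predictive mean over a 5-hour window = T·E[λ|data] = 5·343/25 = 343/5.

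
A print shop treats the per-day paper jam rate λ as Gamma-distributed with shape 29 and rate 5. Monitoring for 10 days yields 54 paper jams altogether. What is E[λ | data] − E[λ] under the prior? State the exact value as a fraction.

-4/15

Total count 54 over total exposure 10 days.
The Gamma prior is conjugate for the Poisson rate, so λ | data ~ Gamma(29+54, 5+10) = Gamma(83, 15).
Posterior mean = 83/15 = 83/15; prior mean = 29/5 = 29/5. Difference = 83/15 − 29/5 = -4/15.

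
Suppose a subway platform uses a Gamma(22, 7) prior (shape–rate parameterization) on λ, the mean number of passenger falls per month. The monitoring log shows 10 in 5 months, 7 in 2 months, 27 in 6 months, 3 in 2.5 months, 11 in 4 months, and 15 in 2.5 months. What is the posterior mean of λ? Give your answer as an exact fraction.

95/29

Total count: 10 + 7 + 27 + 3 + 11 + 15 = 73.
Total exposure: 5 + 2 + 6 + 2.5 + 4 + 2.5 = 22 months.
Conjugate update: add total count to the shape and total exposure to the rate, giving Gamma(95, 29).
Posterior mean = α'/β' = 95/29.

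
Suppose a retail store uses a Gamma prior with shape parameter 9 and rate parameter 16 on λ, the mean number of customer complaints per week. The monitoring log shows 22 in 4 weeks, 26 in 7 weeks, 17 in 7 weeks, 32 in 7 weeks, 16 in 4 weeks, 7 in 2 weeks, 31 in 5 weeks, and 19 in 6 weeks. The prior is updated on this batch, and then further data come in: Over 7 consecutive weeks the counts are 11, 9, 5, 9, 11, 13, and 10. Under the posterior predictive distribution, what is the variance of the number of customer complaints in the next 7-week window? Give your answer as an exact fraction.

9576/325

Total count: 22 + 26 + 17 + 32 + 16 + 7 + 31 + 19 = 170.
Total exposure: 4 + 7 + 7 + 7 + 4 + 2 + 5 + 6 = 42 weeks.
After the first batch: Gamma(9 + 170, 16 + 42) = Gamma(179, 58).
Total count: 11 + 9 + 5 + 9 + 11 + 13 + 10 = 68.
Total exposure: 7 weeks.
After the second batch: Gamma(179 + 68, 58 + 7) = Gamma(247, 65).
The posterior predictive for a window of length T is Negative Binomial with variance T·α'·(β'+T)/β'² = 7·247·72/4225 = 9576/325.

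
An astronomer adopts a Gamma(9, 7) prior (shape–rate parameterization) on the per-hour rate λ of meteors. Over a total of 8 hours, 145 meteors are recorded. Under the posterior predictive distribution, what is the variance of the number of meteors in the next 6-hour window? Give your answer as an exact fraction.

2156/25

Total count 145 over total exposure 8 hours.
Conjugate update: add total count to the shape and total exposure to the rate, giving Gamma(154, 15).
The posterior predictive for a window of length T is Negative Binomial with variance T·α'·(β'+T)/β'² = 6·154·21/225 = 2156/25.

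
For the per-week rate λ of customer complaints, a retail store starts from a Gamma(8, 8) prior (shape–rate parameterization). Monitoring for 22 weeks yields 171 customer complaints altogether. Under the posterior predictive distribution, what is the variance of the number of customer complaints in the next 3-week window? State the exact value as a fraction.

1969/100

Total count 171 over total exposure 22 weeks.
Gamma(α, β) with Poisson data over total exposure Σt gives posterior Gamma(α+Σx, β+Σt) = Gamma(179, 30).
The posterior predictive for a window of length T is Negative Binomial with variance T·α'·(β'+T)/β'² = 3·179·33/900 = 1969/100.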